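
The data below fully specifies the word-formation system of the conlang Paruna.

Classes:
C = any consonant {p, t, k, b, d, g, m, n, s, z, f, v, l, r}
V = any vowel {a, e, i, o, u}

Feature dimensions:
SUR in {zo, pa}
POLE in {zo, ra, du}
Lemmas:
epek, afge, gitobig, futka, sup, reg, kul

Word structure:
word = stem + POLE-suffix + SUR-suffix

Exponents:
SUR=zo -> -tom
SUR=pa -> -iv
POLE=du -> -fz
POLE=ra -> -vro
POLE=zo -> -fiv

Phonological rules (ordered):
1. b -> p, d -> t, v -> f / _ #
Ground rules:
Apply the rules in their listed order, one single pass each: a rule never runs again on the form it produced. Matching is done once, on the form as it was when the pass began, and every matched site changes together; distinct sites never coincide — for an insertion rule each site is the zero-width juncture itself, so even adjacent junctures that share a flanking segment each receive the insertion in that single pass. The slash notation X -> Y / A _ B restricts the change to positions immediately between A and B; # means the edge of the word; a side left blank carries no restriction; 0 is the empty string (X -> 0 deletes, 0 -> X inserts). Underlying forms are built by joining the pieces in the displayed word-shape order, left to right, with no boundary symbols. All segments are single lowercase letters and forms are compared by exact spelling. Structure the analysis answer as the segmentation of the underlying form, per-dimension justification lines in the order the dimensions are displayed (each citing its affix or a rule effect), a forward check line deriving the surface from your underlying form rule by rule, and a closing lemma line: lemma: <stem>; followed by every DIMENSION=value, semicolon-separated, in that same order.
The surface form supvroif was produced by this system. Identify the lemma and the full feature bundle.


underlying: sup-vro-iv
SUR=pa - signalled by the affix -iv
POLE=ra - signalled by the affix -vro
check: supvroiv -> supvroif
lemma: sup; SUR=pa; POLE=ra


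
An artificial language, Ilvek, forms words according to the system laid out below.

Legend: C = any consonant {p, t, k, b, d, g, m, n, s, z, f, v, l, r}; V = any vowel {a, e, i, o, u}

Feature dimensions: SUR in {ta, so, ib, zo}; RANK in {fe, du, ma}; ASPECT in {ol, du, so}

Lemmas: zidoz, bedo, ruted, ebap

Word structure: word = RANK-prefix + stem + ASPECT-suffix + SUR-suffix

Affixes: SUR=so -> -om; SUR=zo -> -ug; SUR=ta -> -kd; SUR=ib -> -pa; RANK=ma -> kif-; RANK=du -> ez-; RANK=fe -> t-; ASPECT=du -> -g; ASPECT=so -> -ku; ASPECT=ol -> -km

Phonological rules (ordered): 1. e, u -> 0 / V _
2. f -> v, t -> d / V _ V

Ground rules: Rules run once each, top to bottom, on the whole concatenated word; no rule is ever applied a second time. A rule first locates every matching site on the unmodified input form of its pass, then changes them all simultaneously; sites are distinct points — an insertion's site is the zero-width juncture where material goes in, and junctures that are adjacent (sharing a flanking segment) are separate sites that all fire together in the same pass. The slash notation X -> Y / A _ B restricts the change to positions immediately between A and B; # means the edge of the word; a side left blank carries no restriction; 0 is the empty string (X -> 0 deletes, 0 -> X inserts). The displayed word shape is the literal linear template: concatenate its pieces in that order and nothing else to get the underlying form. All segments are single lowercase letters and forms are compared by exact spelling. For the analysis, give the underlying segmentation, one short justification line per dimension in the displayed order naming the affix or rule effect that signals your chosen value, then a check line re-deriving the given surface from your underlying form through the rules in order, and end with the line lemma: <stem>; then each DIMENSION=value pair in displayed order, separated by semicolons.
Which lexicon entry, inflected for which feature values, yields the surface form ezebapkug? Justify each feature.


underlying: ez-ebap-ku-ug
SUR=zo - signalled by the affix -ug
RANK=du - signalled by the affix ez-
ASPECT=so - signalled by the affix -ku
check: ezebapkuug -> ezebapkug -> ezebapkug
lemma: ebap; SUR=zo; RANK=du; ASPECT=so


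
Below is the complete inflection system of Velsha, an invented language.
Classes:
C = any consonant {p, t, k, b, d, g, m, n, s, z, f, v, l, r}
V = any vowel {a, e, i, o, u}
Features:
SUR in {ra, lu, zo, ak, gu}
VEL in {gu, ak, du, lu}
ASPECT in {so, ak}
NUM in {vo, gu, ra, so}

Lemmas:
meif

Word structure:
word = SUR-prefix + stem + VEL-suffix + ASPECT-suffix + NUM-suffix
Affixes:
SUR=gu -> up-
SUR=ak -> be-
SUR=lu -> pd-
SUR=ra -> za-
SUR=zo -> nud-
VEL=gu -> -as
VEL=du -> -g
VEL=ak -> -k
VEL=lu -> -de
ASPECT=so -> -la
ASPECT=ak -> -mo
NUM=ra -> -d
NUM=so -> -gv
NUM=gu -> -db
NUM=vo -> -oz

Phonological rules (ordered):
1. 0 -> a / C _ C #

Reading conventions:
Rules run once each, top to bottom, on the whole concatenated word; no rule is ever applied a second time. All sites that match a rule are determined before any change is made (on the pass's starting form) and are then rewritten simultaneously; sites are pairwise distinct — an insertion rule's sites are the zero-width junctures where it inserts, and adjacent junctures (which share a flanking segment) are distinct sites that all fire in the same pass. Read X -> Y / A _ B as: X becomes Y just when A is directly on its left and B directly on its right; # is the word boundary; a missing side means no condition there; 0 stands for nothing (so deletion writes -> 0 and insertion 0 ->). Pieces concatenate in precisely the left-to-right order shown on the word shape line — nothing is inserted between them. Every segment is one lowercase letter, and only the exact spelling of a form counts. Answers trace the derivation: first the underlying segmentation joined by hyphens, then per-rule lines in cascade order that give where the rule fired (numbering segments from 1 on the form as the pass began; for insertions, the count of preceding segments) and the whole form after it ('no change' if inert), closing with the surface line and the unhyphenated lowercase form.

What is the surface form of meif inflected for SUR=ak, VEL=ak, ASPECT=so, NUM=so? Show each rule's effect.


underlying: be-meif-k-la-gv
1. 0 -> a / C _ C #: inserts after position(s) 10: bemeifklagav
surface: bemeifklagav


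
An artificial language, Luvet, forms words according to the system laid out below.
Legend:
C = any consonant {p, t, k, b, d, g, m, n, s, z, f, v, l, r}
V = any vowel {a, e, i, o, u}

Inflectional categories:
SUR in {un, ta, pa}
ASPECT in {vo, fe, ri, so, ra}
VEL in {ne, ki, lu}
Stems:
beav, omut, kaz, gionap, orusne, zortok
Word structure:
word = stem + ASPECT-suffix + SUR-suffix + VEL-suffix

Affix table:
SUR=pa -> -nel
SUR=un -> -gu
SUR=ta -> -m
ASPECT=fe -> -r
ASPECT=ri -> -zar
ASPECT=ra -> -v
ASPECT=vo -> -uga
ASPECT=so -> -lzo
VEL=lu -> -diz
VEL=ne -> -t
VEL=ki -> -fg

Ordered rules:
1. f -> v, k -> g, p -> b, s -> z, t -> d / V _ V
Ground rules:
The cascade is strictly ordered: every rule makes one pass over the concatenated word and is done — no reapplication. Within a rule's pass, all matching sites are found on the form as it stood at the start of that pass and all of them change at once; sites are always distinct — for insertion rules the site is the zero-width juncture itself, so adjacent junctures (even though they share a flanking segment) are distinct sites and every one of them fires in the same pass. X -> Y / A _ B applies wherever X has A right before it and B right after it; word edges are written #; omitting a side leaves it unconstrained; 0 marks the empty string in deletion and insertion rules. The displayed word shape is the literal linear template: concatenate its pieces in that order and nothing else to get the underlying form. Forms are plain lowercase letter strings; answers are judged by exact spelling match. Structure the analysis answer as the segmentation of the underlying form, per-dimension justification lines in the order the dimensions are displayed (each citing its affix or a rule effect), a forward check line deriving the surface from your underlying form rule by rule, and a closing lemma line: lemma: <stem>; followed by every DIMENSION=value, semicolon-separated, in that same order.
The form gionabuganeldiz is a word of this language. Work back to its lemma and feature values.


underlying: gionap-uga-nel-diz
SUR=pa - signalled by the affix -nel
ASPECT=vo - signalled by the affix -uga
VEL=lu - signalled by the affix -diz
check: gionapuganeldiz -> gionabuganeldiz
lemma: gionap; SUR=pa; ASPECT=vo; VEL=lu


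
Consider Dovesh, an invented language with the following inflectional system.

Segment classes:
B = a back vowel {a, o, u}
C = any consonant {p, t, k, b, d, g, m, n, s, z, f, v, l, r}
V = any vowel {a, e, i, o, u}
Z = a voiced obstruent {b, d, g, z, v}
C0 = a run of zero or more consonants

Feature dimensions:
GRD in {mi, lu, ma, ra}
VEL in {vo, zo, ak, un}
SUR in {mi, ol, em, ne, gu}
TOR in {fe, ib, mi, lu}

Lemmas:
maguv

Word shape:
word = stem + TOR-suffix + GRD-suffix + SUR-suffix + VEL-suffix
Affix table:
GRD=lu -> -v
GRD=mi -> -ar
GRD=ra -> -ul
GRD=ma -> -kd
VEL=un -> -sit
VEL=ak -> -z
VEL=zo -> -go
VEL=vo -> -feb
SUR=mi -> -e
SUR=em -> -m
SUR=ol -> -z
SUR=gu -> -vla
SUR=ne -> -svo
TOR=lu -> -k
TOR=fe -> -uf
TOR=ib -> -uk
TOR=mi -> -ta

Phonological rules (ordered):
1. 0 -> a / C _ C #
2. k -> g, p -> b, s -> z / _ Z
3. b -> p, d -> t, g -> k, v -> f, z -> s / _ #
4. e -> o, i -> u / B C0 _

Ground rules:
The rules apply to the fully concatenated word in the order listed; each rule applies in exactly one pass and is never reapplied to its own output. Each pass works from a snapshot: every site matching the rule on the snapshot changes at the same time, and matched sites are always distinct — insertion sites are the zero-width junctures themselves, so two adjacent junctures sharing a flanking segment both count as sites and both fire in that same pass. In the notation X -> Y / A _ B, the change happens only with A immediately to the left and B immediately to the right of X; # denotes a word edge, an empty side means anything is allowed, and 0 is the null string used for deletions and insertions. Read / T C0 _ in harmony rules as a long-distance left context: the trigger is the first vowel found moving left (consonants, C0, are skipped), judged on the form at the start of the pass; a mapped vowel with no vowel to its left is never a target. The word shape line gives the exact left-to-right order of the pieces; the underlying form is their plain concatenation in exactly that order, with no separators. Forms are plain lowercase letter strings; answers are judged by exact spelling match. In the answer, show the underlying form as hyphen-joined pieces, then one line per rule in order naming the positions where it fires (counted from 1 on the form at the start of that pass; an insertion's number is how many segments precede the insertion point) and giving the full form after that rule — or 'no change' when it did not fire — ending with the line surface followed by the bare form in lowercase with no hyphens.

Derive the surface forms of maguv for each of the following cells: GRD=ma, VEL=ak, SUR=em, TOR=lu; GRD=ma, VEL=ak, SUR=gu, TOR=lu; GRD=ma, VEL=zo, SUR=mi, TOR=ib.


cell GRD=ma, VEL=ak, SUR=em, TOR=lu:
underlying: maguv-k-kd-m-z
1. 0 -> a / C _ C #: inserts after position(s) 9: maguvkkdmaz
2. k -> g, p -> b, s -> z / _ Z: fires at position(s) 7: maguvkgdmaz
3. b -> p, d -> t, g -> k, v -> f, z -> s / _ #: fires at position(s) 11: maguvkgdmas
4. e -> o, i -> u / B C0 _: no change
surface: maguvkgdmas

cell GRD=ma, VEL=ak, SUR=gu, TOR=lu:
underlying: maguv-k-kd-vla-z
1. 0 -> a / C _ C #: no change
2. k -> g, p -> b, s -> z / _ Z: fires at position(s) 7: maguvkgdvlaz
3. b -> p, d -> t, g -> k, v -> f, z -> s / _ #: fires at position(s) 12: maguvkgdvlas
4. e -> o, i -> u / B C0 _: no change
surface: maguvkgdvlas

cell GRD=ma, VEL=zo, SUR=mi, TOR=ib:
underlying: maguv-uk-kd-e-go
1. 0 -> a / C _ C #: no change
2. k -> g, p -> b, s -> z / _ Z: fires at position(s) 8: maguvukgdego
3. b -> p, d -> t, g -> k, v -> f, z -> s / _ #: no change
4. e -> o, i -> u / B C0 _: fires at position(s) 10: maguvukgdogo
surface: maguvukgdogo


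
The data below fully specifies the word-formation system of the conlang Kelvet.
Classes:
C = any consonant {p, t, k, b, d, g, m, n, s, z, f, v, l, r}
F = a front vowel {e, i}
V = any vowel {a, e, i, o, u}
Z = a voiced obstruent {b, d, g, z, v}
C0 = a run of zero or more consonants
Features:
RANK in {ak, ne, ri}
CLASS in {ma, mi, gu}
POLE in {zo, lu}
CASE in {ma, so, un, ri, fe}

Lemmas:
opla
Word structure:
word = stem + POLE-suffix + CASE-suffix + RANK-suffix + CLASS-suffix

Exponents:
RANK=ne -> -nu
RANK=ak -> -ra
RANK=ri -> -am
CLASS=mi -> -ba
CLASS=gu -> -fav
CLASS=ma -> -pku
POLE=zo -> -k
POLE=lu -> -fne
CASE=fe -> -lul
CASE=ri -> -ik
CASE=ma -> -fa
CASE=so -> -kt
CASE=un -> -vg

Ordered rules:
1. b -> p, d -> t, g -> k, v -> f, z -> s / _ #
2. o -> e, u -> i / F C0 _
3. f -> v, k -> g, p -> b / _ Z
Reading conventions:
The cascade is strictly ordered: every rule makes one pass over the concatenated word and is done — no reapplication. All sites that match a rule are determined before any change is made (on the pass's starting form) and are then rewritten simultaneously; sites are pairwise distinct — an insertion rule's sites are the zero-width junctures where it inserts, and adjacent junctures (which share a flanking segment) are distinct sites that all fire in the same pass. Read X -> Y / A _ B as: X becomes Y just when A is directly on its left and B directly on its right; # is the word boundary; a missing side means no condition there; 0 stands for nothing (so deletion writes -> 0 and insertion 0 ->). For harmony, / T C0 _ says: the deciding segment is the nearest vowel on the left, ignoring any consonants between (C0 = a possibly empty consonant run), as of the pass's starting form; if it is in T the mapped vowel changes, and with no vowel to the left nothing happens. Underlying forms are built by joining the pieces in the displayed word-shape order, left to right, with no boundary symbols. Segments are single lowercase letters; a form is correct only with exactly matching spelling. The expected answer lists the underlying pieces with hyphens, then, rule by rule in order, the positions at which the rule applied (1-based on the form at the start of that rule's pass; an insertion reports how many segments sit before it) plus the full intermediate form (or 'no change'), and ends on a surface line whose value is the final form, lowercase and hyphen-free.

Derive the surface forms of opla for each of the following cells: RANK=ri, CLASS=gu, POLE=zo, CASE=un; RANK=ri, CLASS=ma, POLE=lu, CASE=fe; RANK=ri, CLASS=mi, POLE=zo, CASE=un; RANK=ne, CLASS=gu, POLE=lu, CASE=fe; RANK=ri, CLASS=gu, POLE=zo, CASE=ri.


cell RANK=ri, CLASS=gu, POLE=zo, CASE=un:
underlying: opla-k-vg-am-fav
1. b -> p, d -> t, g -> k, v -> f, z -> s / _ #: fires at position(s) 12: oplakvgamfaf
2. o -> e, u -> i / F C0 _: no change
3. f -> v, k -> g, p -> b / _ Z: fires at position(s) 5: oplagvgamfaf
surface: oplagvgamfaf

cell RANK=ri, CLASS=ma, POLE=lu, CASE=fe:
underlying: opla-fne-lul-am-pku
1. b -> p, d -> t, g -> k, v -> f, z -> s / _ #: no change
2. o -> e, u -> i / F C0 _: fires at position(s) 9: oplafnelilampku
3. f -> v, k -> g, p -> b / _ Z: no change
surface: oplafnelilampku

cell RANK=ri, CLASS=mi, POLE=zo, CASE=un:
underlying: opla-k-vg-am-ba
1. b -> p, d -> t, g -> k, v -> f, z -> s / _ #: no change
2. o -> e, u -> i / F C0 _: no change
3. f -> v, k -> g, p -> b / _ Z: fires at position(s) 5: oplagvgamba
surface: oplagvgamba

cell RANK=ne, CLASS=gu, POLE=lu, CASE=fe:
underlying: opla-fne-lul-nu-fav
1. b -> p, d -> t, g -> k, v -> f, z -> s / _ #: fires at position(s) 15: oplafnelulnufaf
2. o -> e, u -> i / F C0 _: fires at position(s) 9: oplafnelilnufaf
3. f -> v, k -> g, p -> b / _ Z: no change
surface: oplafnelilnufaf

cell RANK=ri, CLASS=gu, POLE=zo, CASE=ri:
underlying: opla-k-ik-am-fav
1. b -> p, d -> t, g -> k, v -> f, z -> s / _ #: fires at position(s) 12: oplakikamfaf
2. o -> e, u -> i / F C0 _: no change
3. f -> v, k -> g, p -> b / _ Z: no change
surface: oplakikamfaf


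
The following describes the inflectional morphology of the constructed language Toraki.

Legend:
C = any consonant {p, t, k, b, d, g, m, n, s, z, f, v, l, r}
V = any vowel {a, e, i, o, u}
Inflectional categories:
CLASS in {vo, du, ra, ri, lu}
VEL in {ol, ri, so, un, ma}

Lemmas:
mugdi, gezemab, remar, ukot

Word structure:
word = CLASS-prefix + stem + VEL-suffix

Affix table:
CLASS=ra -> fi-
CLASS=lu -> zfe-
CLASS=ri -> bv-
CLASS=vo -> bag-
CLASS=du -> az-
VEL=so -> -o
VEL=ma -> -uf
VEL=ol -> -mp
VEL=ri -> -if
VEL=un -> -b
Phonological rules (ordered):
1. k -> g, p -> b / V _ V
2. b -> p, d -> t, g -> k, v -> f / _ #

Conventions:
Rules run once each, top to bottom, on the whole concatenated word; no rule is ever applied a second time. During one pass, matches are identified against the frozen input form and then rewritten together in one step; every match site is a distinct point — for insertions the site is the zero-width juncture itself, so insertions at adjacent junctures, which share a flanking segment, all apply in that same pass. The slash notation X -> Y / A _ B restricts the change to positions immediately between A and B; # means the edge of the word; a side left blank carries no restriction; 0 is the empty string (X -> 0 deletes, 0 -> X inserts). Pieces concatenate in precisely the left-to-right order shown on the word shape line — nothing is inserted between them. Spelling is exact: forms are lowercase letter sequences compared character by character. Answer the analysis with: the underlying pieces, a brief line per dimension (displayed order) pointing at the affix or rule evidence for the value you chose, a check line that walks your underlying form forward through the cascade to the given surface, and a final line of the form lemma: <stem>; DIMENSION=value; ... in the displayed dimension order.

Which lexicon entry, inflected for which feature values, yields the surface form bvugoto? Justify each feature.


underlying: bv-ukot-o
CLASS=ri - signalled by the affix bv-
VEL=so - signalled by the affix -o
check: bvukoto -> bvugoto -> bvugoto
lemma: ukot; CLASS=ri; VEL=so


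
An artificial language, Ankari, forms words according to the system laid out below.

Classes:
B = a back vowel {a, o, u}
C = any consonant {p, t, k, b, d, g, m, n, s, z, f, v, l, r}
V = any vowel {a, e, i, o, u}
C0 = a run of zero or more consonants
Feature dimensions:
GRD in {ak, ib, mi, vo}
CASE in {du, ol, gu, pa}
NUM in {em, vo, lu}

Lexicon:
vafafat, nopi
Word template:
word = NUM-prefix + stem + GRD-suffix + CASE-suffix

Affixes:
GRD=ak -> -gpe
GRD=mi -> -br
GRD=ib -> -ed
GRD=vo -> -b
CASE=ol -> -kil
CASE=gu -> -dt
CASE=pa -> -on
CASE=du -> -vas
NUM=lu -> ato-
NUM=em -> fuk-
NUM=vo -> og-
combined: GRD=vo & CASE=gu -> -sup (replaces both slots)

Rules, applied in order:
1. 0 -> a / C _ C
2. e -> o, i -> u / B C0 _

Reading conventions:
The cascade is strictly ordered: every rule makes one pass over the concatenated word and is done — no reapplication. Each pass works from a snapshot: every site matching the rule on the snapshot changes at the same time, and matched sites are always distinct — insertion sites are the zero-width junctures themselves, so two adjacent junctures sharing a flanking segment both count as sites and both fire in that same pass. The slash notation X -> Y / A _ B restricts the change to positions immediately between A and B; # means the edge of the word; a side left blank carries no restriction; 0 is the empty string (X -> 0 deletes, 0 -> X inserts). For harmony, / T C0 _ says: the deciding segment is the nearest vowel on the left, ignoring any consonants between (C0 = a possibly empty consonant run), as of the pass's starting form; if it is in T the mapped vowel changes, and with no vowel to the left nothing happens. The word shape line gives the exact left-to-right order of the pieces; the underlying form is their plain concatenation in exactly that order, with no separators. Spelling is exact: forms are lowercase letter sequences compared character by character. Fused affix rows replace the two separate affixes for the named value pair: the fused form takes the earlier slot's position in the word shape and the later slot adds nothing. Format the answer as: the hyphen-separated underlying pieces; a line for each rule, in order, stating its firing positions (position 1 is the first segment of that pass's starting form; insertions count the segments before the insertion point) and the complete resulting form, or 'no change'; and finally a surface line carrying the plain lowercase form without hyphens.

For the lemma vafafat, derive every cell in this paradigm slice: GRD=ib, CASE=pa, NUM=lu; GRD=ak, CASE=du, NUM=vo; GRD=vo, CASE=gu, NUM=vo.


cell GRD=ib, CASE=pa, NUM=lu:
underlying: ato-vafafat-ed-on
1. 0 -> a / C _ C: no change
2. e -> o, i -> u / B C0 _: fires at position(s) 11: atovafafatodon
surface: atovafafatodon

cell GRD=ak, CASE=du, NUM=vo:
underlying: og-vafafat-gpe-vas
1. 0 -> a / C _ C: inserts after position(s) 2, 9, 10: ogavafafatagapevas
2. e -> o, i -> u / B C0 _: fires at position(s) 15: ogavafafatagapovas
surface: ogavafafatagapovas

cell GRD=vo, CASE=gu, NUM=vo:
underlying: og-vafafat-sup
1. 0 -> a / C _ C: inserts after position(s) 2, 9: ogavafafatasup
2. e -> o, i -> u / B C0 _: no change
surface: ogavafafatasup


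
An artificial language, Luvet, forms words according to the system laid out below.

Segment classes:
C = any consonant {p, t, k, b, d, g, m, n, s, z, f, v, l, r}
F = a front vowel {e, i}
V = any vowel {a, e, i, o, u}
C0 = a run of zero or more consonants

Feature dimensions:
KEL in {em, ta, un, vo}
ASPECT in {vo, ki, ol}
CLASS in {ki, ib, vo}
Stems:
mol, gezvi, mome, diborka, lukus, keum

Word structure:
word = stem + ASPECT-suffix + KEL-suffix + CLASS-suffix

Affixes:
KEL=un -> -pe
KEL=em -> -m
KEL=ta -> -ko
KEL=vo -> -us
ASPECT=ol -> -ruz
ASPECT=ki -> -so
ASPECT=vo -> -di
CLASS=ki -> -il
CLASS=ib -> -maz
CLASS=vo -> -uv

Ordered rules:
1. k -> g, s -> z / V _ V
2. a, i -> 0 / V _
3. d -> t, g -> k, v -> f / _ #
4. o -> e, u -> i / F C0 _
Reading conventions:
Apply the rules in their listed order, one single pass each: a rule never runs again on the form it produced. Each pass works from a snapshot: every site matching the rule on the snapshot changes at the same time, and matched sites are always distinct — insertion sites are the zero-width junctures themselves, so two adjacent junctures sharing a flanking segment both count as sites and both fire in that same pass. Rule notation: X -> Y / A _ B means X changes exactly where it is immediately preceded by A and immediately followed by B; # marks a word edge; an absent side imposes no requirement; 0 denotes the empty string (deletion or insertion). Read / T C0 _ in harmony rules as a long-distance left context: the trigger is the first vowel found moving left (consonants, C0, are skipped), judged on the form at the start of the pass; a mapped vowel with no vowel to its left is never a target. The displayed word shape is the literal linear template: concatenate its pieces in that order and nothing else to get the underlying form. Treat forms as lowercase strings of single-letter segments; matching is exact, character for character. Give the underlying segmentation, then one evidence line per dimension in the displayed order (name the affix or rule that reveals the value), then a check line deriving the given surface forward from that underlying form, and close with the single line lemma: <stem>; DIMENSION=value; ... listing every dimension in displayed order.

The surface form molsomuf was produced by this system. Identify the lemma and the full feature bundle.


underlying: mol-so-m-uv
KEL=em - signalled by the affix -m
ASPECT=ki - signalled by the affix -so
CLASS=vo - signalled by the affix -uv
check: molsomuv -> molsomuv -> molsomuv -> molsomuf -> molsomuf
lemma: mol; KEL=em; ASPECT=ki; CLASS=vo


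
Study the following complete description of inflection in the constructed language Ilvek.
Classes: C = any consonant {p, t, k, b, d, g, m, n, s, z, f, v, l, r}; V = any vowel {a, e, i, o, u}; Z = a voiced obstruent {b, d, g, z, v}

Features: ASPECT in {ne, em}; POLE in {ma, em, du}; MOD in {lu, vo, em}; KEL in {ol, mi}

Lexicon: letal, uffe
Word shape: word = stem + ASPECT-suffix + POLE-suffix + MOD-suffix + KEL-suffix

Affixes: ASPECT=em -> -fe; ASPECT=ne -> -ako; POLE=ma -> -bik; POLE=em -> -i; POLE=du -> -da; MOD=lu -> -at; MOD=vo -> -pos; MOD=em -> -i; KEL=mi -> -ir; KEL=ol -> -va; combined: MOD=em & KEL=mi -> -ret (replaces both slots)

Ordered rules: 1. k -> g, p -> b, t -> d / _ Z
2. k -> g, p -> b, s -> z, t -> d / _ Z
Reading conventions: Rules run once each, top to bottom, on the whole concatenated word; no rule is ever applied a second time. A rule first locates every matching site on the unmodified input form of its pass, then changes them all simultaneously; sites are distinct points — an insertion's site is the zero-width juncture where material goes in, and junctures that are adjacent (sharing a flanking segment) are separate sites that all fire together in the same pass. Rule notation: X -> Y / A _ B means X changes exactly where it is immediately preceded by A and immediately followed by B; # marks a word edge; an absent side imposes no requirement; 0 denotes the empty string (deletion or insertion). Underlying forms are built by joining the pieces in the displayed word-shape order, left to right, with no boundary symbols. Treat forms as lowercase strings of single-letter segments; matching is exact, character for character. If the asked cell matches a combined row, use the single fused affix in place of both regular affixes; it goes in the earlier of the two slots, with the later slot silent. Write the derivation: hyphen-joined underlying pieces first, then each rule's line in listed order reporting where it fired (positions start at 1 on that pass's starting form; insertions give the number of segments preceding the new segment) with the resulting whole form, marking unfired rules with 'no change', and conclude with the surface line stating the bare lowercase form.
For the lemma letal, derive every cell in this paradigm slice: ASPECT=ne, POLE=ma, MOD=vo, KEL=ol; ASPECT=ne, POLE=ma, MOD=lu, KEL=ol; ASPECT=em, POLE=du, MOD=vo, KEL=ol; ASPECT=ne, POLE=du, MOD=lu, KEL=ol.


cell ASPECT=ne, POLE=ma, MOD=vo, KEL=ol:
underlying: letal-ako-bik-pos-va
1. k -> g, p -> b, t -> d / _ Z: no change
2. k -> g, p -> b, s -> z, t -> d / _ Z: fires at position(s) 14: letalakobikpozva
surface: letalakobikpozva

cell ASPECT=ne, POLE=ma, MOD=lu, KEL=ol:
underlying: letal-ako-bik-at-va
1. k -> g, p -> b, t -> d / _ Z: fires at position(s) 13: letalakobikadva
2. k -> g, p -> b, s -> z, t -> d / _ Z: no change
surface: letalakobikadva

cell ASPECT=em, POLE=du, MOD=vo, KEL=ol:
underlying: letal-fe-da-pos-va
1. k -> g, p -> b, t -> d / _ Z: no change
2. k -> g, p -> b, s -> z, t -> d / _ Z: fires at position(s) 12: letalfedapozva
surface: letalfedapozva

cell ASPECT=ne, POLE=du, MOD=lu, KEL=ol:
underlying: letal-ako-da-at-va
1. k -> g, p -> b, t -> d / _ Z: fires at position(s) 12: letalakodaadva
2. k -> g, p -> b, s -> z, t -> d / _ Z: no change
surface: letalakodaadva


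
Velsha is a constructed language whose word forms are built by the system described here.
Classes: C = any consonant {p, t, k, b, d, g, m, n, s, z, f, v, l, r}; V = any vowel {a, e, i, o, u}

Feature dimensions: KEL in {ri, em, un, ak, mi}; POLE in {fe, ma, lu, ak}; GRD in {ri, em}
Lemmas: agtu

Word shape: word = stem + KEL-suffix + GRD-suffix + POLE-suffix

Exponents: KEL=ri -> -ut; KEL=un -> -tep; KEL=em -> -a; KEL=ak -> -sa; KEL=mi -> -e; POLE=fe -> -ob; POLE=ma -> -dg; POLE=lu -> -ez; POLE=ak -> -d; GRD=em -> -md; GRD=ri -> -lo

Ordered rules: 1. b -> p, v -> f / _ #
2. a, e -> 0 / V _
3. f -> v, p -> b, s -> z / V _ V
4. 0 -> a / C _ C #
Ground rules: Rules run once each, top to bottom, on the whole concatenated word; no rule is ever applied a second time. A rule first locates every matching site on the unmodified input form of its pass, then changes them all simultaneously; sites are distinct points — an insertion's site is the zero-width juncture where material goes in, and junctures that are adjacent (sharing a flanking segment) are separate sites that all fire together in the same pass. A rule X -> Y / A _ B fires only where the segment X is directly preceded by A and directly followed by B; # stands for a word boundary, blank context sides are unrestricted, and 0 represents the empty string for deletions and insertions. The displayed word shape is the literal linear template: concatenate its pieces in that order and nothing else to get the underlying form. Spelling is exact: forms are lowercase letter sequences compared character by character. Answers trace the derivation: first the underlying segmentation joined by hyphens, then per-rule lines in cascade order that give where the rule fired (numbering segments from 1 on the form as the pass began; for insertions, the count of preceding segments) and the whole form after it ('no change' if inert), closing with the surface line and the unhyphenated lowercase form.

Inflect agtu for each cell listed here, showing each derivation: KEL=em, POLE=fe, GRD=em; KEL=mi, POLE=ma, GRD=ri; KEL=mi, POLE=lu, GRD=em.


cell KEL=em, POLE=fe, GRD=em:
underlying: agtu-a-md-ob
1. b -> p, v -> f / _ #: fires at position(s) 9: agtuamdop
2. a, e -> 0 / V _: fires at position(s) 5: agtumdop
3. f -> v, p -> b, s -> z / V _ V: no change
4. 0 -> a / C _ C #: no change
surface: agtumdop

cell KEL=mi, POLE=ma, GRD=ri:
underlying: agtu-e-lo-dg
1. b -> p, v -> f / _ #: no change
2. a, e -> 0 / V _: fires at position(s) 5: agtulodg
3. f -> v, p -> b, s -> z / V _ V: no change
4. 0 -> a / C _ C #: inserts after position(s) 7: agtulodag
surface: agtulodag

cell KEL=mi, POLE=lu, GRD=em:
underlying: agtu-e-md-ez
1. b -> p, v -> f / _ #: no change
2. a, e -> 0 / V _: fires at position(s) 5: agtumdez
3. f -> v, p -> b, s -> z / V _ V: no change
4. 0 -> a / C _ C #: no change
surface: agtumdez


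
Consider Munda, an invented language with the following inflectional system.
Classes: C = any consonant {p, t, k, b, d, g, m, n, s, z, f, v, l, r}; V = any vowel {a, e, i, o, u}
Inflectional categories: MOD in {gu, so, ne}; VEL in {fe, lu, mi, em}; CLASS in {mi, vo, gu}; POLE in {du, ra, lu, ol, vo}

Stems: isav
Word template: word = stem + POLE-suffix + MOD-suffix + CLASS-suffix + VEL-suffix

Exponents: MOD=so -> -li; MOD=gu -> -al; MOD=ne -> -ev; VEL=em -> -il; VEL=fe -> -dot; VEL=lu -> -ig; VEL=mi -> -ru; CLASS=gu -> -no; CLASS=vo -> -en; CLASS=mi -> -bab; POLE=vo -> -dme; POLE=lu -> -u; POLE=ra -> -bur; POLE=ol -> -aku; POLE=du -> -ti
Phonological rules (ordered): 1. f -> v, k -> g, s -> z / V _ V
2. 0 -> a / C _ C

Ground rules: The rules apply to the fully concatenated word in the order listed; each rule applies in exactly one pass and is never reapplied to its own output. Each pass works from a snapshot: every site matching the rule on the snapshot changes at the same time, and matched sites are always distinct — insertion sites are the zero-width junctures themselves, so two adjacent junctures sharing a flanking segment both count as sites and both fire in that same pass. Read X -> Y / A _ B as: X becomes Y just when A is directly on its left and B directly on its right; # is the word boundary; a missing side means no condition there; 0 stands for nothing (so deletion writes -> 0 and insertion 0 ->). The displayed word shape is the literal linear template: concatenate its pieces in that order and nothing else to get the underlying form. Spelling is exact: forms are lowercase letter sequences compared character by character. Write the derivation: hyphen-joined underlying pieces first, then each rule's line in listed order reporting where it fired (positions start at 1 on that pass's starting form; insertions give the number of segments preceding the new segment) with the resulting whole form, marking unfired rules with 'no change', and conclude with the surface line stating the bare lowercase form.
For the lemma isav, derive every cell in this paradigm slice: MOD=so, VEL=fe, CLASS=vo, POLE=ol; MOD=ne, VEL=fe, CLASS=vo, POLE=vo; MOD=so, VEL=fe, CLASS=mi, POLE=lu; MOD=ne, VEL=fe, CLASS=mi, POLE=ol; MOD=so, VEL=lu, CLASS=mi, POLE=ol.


cell MOD=so, VEL=fe, CLASS=vo, POLE=ol:
underlying: isav-aku-li-en-dot
1. f -> v, k -> g, s -> z / V _ V: fires at position(s) 2, 6: izavaguliendot
2. 0 -> a / C _ C: inserts after position(s) 11: izavagulienadot
surface: izavagulienadot

cell MOD=ne, VEL=fe, CLASS=vo, POLE=vo:
underlying: isav-dme-ev-en-dot
1. f -> v, k -> g, s -> z / V _ V: fires at position(s) 2: izavdmeevendot
2. 0 -> a / C _ C: inserts after position(s) 4, 5, 11: izavadameevenadot
surface: izavadameevenadot

cell MOD=so, VEL=fe, CLASS=mi, POLE=lu:
underlying: isav-u-li-bab-dot
1. f -> v, k -> g, s -> z / V _ V: fires at position(s) 2: izavulibabdot
2. 0 -> a / C _ C: inserts after position(s) 10: izavulibabadot
surface: izavulibabadot

cell MOD=ne, VEL=fe, CLASS=mi, POLE=ol:
underlying: isav-aku-ev-bab-dot
1. f -> v, k -> g, s -> z / V _ V: fires at position(s) 2, 6: izavaguevbabdot
2. 0 -> a / C _ C: inserts after position(s) 9, 12: izavaguevababadot
surface: izavaguevababadot

cell MOD=so, VEL=lu, CLASS=mi, POLE=ol:
underlying: isav-aku-li-bab-ig
1. f -> v, k -> g, s -> z / V _ V: fires at position(s) 2, 6: izavagulibabig
2. 0 -> a / C _ C: no change
surface: izavagulibabig


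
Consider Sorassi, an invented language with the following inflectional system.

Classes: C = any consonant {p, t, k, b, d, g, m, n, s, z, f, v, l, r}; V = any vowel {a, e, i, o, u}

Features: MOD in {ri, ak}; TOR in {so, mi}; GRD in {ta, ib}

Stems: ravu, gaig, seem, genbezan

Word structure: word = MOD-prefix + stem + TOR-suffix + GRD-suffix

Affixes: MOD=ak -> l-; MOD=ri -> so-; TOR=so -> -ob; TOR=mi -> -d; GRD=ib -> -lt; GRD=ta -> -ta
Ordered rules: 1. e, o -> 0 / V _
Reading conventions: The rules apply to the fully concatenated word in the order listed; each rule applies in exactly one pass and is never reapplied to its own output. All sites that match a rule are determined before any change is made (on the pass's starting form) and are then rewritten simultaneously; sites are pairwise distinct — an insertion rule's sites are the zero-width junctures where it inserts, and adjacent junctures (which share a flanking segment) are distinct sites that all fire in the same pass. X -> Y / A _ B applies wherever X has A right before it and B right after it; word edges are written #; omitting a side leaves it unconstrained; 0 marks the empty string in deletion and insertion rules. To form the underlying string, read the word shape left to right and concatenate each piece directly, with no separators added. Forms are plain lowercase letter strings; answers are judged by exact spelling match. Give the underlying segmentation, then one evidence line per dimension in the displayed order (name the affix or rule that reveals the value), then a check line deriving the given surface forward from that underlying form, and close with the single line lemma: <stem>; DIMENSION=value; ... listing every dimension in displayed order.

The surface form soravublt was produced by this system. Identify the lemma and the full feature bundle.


underlying: so-ravu-ob-lt
MOD=ri - signalled by the affix so-
TOR=so - signalled by the affix -ob
GRD=ib - signalled by the affix -lt
check: soravuoblt -> soravublt
lemma: ravu; MOD=ri; TOR=so; GRD=ib


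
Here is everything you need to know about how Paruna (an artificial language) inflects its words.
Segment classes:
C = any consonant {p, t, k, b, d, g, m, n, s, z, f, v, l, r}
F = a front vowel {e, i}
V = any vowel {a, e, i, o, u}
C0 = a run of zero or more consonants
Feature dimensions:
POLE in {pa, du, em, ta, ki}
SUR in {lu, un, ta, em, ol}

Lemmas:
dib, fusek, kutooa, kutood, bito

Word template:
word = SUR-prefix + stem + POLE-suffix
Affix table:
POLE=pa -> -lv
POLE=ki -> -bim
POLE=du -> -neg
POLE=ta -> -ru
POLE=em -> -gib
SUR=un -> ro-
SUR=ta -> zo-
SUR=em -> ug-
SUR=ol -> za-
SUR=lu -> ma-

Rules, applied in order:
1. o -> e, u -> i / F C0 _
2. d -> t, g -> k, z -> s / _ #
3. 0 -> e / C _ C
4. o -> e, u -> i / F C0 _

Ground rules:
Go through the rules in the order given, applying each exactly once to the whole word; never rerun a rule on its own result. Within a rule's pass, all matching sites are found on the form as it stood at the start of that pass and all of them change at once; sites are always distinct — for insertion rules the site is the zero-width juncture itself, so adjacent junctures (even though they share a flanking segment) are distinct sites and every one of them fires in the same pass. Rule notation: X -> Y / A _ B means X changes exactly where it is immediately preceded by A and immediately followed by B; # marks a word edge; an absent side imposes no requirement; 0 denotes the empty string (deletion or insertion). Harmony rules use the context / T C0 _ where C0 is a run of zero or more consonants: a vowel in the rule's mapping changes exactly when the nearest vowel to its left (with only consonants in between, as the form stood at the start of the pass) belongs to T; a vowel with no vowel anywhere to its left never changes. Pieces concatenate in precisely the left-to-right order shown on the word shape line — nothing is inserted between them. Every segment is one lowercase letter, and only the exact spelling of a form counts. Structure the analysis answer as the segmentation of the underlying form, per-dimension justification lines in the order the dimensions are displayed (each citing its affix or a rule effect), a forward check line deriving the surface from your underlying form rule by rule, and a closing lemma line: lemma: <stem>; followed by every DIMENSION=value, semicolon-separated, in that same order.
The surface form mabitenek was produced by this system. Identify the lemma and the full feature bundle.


underlying: ma-bito-neg
POLE=du - signalled by the affix -neg
SUR=lu - signalled by the affix ma-
check: mabitoneg -> mabiteneg -> mabitenek -> mabitenek -> mabitenek
lemma: bito; POLE=du; SUR=lu


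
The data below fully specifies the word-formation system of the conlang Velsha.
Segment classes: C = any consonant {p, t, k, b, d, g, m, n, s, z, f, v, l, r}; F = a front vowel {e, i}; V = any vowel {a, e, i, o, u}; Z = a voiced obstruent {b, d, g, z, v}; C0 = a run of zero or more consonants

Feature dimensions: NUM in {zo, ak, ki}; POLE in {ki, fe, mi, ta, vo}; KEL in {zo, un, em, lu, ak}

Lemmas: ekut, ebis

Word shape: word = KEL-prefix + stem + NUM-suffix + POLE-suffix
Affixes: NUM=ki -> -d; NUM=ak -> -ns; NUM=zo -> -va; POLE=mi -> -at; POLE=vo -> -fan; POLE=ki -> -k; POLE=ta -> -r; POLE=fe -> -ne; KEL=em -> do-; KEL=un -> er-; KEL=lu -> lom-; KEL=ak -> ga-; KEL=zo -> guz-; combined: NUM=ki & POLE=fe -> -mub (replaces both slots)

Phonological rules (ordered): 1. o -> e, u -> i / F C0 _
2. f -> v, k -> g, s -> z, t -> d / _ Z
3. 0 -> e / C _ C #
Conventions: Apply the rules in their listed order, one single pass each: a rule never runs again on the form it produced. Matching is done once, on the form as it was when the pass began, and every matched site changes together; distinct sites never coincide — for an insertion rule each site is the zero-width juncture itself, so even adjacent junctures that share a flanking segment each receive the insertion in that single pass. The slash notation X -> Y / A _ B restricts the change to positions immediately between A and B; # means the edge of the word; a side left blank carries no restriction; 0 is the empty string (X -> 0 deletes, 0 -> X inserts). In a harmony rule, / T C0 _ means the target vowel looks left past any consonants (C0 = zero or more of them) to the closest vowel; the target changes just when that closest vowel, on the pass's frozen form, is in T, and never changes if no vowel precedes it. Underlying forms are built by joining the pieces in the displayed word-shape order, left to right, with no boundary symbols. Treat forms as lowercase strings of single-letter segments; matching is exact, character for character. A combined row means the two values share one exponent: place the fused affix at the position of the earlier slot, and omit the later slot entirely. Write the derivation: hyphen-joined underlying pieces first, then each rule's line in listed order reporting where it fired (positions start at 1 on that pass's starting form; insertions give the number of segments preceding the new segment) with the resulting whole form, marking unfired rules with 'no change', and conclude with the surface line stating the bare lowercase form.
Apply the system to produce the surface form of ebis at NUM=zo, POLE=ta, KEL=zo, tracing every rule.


underlying: guz-ebis-va-r
1. o -> e, u -> i / F C0 _: no change
2. f -> v, k -> g, s -> z, t -> d / _ Z: fires at position(s) 7: guzebizvar
3. 0 -> e / C _ C #: no change
surface: guzebizvar
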